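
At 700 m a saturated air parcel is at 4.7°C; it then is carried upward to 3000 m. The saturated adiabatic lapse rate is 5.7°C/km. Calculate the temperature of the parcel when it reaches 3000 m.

-8.41°C

Saturated adiabatic to 3000 m: -5.7 × 2.3 km = -13.11°C, so T = -8.41°C.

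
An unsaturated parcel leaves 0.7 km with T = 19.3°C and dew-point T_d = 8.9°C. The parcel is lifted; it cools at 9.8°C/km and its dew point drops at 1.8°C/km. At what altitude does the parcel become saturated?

T and T_d converge at 9.8 − 1.8 = 8°C per km
Height above start = (19.3 − 8.9) / 8 = 1.3 km
LCL altitude = 700 m + 1300 m = 2000 m

2 km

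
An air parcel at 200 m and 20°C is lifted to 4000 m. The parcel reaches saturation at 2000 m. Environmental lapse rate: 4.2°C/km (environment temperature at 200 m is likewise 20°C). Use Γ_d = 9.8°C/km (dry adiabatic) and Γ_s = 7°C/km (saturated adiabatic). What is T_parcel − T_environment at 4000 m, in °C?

-15.68°C (parcel cooler than environment)

Parcel:
  Dry to 2000 m: -9.8 × 1.8 km = -17.64°C, so T = 2.36°C.
  Saturated to 4000 m: -7 × 2 km = -14°C, so T = -11.64°C.
Environment:
  Environment to 4000 m: -4.2 × 3.8 km = -15.96°C, so T = 4.04°C.
T_parcel − T_env = -11.64 − 4.04 = -15.68°C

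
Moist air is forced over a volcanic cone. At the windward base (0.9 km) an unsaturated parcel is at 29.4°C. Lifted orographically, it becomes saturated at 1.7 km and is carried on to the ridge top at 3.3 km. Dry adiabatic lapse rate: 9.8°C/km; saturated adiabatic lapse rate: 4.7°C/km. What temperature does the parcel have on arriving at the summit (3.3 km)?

From 900 m to 1700 m (dry): cools by 9.8 × 0.8 = 7.84°C, giving 21.56°C.
From 1700 m to 3300 m (saturated): cools by 4.7 × 1.6 = 7.52°C, giving 14.04°C.

14.04°C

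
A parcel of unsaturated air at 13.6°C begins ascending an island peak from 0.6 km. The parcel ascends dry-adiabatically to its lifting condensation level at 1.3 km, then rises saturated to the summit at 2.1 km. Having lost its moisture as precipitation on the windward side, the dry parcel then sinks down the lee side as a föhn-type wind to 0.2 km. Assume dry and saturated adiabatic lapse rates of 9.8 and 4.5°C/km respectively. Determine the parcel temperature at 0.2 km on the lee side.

21.76°C

600 → 1300 m (dry, 9.8°C/km): ΔT = -9.8 × 0.7 = -6.86°C → T = 6.74°C
1300 → 2100 m (saturated, 4.5°C/km): ΔT = -4.5 × 0.8 = -3.6°C → T = 3.14°C
2100 → 200 m (dry descent, 9.8°C/km): ΔT = +9.8 × 1.9 = +18.62°C → T = 21.76°C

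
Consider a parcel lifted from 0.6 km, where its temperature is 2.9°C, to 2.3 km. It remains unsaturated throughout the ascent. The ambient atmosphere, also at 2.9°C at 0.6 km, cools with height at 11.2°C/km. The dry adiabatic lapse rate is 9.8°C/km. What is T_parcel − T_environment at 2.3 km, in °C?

Parcel:
  600 → 2300 m (dry, 9.8°C/km): ΔT = -9.8 × 1.7 = -16.66°C → T = -13.76°C
Environment:
  600 → 2300 m (environment, 11.2°C/km): ΔT = -11.2 × 1.7 = -19.04°C → T = -16.14°C
T_parcel − T_env = -13.76 − (-16.14) = +2.38°C

+2.38°C (parcel warmer than environment)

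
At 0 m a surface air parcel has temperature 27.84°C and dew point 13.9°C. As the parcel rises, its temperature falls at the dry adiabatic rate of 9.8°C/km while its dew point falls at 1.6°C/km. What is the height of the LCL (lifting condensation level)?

T and T_d converge at 9.8 − 1.6 = 8.2°C per km
Height above start = (27.84 − 13.9) / 8.2 = 1.7 km
LCL altitude = 0 m + 1700 m = 1700 m

1700 m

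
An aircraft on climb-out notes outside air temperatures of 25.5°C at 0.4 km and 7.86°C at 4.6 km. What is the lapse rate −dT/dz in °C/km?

Γ = −ΔT/Δz = (25.5 − 7.86) / (4600 − 400) m
  = 17.64°C / 4.2 km = 4.2°C/km

4.2°C/km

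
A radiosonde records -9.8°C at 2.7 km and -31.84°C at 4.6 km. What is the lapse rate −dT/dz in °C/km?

Γ = −ΔT/Δz = (-9.8 − (-31.84)) / (4600 − 2700) m
  = 22.04°C / 1.9 km = 11.6°C/km

11.6°C/km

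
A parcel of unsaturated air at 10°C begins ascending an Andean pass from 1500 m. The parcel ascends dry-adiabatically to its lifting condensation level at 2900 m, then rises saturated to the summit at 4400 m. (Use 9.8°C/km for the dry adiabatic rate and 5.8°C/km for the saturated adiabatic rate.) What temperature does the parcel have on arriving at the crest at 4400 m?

-12.42°C

1500–2900 m, dry: Δz = 1.4 km ⇒ ΔT = -13.72°C; T = -3.72°C
2900–4400 m, saturated: Δz = 1.5 km ⇒ ΔT = -8.7°C; T = -12.42°C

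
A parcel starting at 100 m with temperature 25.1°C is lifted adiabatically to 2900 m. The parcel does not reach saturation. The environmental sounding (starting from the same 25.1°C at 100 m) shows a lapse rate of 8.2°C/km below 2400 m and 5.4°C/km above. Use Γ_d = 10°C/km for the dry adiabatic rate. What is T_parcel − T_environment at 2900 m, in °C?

Parcel:
  Dry to 2900 m: -10 × 2.8 km = -28°C, so T = -2.9°C.
Environment:
  Environment, lower layer to 2400 m: -8.2 × 2.3 km = -18.86°C, so T = 6.24°C.
  Environment, upper layer to 2900 m: -5.4 × 0.5 km = -2.7°C, so T = 3.54°C.
T_parcel − T_env = -2.9 − 3.54 = -6.44°C

-6.44°C (parcel cooler than environment)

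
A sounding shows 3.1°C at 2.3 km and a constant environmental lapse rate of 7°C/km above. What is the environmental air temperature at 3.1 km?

2300 → 3100 m (environmental, 7°C/km): ΔT = -7 × 0.8 = -5.6°C → T = -2.5°C

-2.5°C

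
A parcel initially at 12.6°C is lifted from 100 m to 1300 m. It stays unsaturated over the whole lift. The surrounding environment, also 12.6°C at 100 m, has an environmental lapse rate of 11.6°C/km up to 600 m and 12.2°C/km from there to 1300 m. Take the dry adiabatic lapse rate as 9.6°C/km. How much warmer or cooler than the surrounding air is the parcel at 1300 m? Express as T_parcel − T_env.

+2.82°C (parcel warmer than environment)

Parcel:
  From 100 m to 1300 m (dry): cools by 9.6 × 1.2 = 11.52°C, giving 1.08°C.
Environment:
  From 100 m to 600 m (environment, lower layer): cools by 11.6 × 0.5 = 5.8°C, giving 6.8°C.
  From 600 m to 1300 m (environment, upper layer): cools by 12.2 × 0.7 = 8.54°C, giving -1.74°C.
T_parcel − T_env = 1.08 − (-1.74) = +2.82°C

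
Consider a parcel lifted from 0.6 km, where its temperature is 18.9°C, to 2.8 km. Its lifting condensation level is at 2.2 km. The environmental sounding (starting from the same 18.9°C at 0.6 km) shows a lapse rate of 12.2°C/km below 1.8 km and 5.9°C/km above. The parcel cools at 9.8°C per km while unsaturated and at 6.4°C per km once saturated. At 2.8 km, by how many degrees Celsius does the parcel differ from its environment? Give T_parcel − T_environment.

+1.02°C (parcel warmer than environment)

Parcel:
  Dry to 2200 m: -9.8 × 1.6 km = -15.68°C, so T = 3.22°C.
  Saturated to 2800 m: -6.4 × 0.6 km = -3.84°C, so T = -0.62°C.
Environment:
  Environment, lower layer to 1800 m: -12.2 × 1.2 km = -14.64°C, so T = 4.26°C.
  Environment, upper layer to 2800 m: -5.9 × 1 km = -5.9°C, so T = -1.64°C.
T_parcel − T_env = -0.62 − (-1.64) = +1.02°C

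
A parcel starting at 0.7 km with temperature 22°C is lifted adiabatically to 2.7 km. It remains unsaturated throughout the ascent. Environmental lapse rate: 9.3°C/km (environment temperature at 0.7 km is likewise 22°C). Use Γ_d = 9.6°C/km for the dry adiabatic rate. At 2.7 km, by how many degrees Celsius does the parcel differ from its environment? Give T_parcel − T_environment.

-0.6°C (parcel cooler than environment)

Parcel:
  700–2700 m, dry: Δz = 2 km ⇒ ΔT = -19.2°C; T = 2.8°C
Environment:
  700–2700 m, environment: Δz = 2 km ⇒ ΔT = -18.6°C; T = 3.4°C
T_parcel − T_env = 2.8 − 3.4 = -0.6°C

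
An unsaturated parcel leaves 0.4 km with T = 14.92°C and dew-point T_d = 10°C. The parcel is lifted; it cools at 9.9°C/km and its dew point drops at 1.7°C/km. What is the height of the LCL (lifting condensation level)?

T and T_d converge at 9.9 − 1.7 = 8.2°C per km
Height above start = (14.92 − 10) / 8.2 = 0.6 km
LCL altitude = 400 m + 600 m = 1000 m

1 km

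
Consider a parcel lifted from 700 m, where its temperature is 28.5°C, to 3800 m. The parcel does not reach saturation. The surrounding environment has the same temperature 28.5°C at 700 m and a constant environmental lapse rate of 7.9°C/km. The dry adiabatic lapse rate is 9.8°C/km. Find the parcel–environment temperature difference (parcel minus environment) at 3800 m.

Parcel:
  From 700 m to 3800 m (dry): cools by 9.8 × 3.1 = 30.38°C, giving -1.88°C.
Environment:
  From 700 m to 3800 m (environment): cools by 7.9 × 3.1 = 24.49°C, giving 4.01°C.
T_parcel − T_env = -1.88 − 4.01 = -5.89°C

-5.89°C (parcel cooler than environment)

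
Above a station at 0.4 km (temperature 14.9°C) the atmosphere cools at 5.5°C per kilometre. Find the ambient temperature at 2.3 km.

400–2300 m, environmental: Δz = 1.9 km ⇒ ΔT = -10.45°C; T = 4.45°C

4.45°C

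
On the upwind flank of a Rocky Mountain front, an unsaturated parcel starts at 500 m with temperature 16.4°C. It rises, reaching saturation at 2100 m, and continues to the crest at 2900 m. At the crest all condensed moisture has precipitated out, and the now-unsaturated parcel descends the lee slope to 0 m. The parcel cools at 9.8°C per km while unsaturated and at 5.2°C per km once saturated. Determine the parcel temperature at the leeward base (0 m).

24.98°C

From 500 m to 2100 m (dry): cools by 9.8 × 1.6 = 15.68°C, giving 0.72°C.
From 2100 m to 2900 m (saturated): cools by 5.2 × 0.8 = 4.16°C, giving -3.44°C.
From 2900 m to 0 m (dry descent): warms by 9.8 × 2.9 = 28.42°C, giving 24.98°C.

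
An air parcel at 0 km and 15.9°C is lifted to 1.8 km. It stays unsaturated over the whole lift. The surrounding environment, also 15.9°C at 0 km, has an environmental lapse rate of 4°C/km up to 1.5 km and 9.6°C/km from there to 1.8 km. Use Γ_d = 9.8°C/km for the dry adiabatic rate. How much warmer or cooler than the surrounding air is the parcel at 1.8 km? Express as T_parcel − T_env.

-8.76°C (parcel cooler than environment)

Parcel:
  Dry to 1800 m: -9.8 × 1.8 km = -17.64°C, so T = -1.74°C.
Environment:
  Environment, lower layer to 1500 m: -4 × 1.5 km = -6°C, so T = 9.9°C.
  Environment, upper layer to 1800 m: -9.6 × 0.3 km = -2.88°C, so T = 7.02°C.
T_parcel − T_env = -1.74 − 7.02 = -8.76°C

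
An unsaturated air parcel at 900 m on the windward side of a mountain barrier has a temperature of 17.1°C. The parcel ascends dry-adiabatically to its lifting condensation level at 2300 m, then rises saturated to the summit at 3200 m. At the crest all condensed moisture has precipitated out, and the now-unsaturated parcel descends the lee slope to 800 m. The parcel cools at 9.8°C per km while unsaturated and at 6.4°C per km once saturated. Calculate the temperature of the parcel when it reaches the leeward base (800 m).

900 → 2300 m (dry, 9.8°C/km): ΔT = -9.8 × 1.4 = -13.72°C → T = 3.38°C
2300 → 3200 m (saturated, 6.4°C/km): ΔT = -6.4 × 0.9 = -5.76°C → T = -2.38°C
3200 → 800 m (dry descent, 9.8°C/km): ΔT = +9.8 × 2.4 = +23.52°C → T = 21.14°C

21.14°C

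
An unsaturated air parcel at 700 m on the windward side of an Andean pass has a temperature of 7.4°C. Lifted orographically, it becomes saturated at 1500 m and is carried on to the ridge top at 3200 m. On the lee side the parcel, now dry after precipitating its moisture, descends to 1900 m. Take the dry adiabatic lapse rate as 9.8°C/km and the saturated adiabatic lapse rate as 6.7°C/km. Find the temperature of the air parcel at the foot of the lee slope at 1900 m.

From 700 m to 1500 m (dry): cools by 9.8 × 0.8 = 7.84°C, giving -0.44°C.
From 1500 m to 3200 m (saturated): cools by 6.7 × 1.7 = 11.39°C, giving -11.83°C.
From 3200 m to 1900 m (dry descent): warms by 9.8 × 1.3 = 12.74°C, giving 0.91°C.

0.91°C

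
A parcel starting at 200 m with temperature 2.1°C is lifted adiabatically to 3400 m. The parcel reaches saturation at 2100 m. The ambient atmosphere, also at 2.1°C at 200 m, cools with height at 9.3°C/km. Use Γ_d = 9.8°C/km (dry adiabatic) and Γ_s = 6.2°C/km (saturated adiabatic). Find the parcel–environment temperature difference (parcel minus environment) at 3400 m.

Parcel:
  From 200 m to 2100 m (dry): cools by 9.8 × 1.9 = 18.62°C, giving -16.52°C.
  From 2100 m to 3400 m (saturated): cools by 6.2 × 1.3 = 8.06°C, giving -24.58°C.
Environment:
  From 200 m to 3400 m (environment): cools by 9.3 × 3.2 = 29.76°C, giving -27.66°C.
T_parcel − T_env = -24.58 − (-27.66) = +3.08°C

+3.08°C (parcel warmer than environment)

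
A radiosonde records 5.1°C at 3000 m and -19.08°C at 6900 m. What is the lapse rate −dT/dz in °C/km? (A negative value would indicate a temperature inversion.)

Γ = −ΔT/Δz = (5.1 − (-19.08)) / (6900 − 3000) m
  = 24.18°C / 3.9 km = 6.2°C/km

6.2°C/km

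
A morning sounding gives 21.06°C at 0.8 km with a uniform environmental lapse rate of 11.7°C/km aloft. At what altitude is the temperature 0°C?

2.6 km

Height above start = (21.06 − 0) / 11.7 = 1.8 km
Altitude = 800 m + 1800 m = 2600 m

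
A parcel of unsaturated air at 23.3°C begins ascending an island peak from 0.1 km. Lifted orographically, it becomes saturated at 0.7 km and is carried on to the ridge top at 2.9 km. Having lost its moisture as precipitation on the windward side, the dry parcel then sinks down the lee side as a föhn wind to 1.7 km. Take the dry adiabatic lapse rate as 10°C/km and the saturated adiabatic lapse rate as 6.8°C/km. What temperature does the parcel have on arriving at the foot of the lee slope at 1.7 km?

100 → 700 m (dry, 10°C/km): ΔT = -10 × 0.6 = -6°C → T = 17.3°C
700 → 2900 m (saturated, 6.8°C/km): ΔT = -6.8 × 2.2 = -14.96°C → T = 2.34°C
2900 → 1700 m (dry descent, 10°C/km): ΔT = +10 × 1.2 = +12°C → T = 14.34°C

14.34°C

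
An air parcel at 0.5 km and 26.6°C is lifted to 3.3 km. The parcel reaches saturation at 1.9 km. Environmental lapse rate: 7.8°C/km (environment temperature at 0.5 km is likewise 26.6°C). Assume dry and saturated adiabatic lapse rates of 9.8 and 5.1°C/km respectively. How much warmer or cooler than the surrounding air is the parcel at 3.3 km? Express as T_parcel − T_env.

+0.98°C (parcel warmer than environment)

Parcel:
  500–1900 m, dry: Δz = 1.4 km ⇒ ΔT = -13.72°C; T = 12.88°C
  1900–3300 m, saturated: Δz = 1.4 km ⇒ ΔT = -7.14°C; T = 5.74°C
Environment:
  500–3300 m, environment: Δz = 2.8 km ⇒ ΔT = -21.84°C; T = 4.76°C
T_parcel − T_env = 5.74 − 4.76 = +0.98°C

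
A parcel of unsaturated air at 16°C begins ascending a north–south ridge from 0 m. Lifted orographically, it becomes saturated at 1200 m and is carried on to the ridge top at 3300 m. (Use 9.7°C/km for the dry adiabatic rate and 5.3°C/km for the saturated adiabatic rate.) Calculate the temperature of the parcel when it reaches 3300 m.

-6.77°C

Dry to 1200 m: -9.7 × 1.2 km = -11.64°C, so T = 4.36°C.
Saturated to 3300 m: -5.3 × 2.1 km = -11.13°C, so T = -6.77°C.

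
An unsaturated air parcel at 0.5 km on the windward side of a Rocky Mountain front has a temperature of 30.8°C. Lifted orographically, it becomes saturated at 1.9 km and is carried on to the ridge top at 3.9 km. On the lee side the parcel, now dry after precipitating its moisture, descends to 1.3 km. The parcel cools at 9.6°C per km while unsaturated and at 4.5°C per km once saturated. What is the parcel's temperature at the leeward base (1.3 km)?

33.32°C

From 500 m to 1900 m (dry): cools by 9.6 × 1.4 = 13.44°C, giving 17.36°C.
From 1900 m to 3900 m (saturated): cools by 4.5 × 2 = 9°C, giving 8.36°C.
From 3900 m to 1300 m (dry descent): warms by 9.6 × 2.6 = 24.96°C, giving 33.32°C.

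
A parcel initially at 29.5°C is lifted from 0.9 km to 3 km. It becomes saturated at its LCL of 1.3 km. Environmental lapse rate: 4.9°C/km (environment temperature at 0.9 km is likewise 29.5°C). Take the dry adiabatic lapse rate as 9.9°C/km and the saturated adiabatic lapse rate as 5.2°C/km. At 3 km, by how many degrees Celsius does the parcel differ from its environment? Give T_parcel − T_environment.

-2.51°C (parcel cooler than environment)

Parcel:
  From 900 m to 1300 m (dry): cools by 9.9 × 0.4 = 3.96°C, giving 25.54°C.
  From 1300 m to 3000 m (saturated): cools by 5.2 × 1.7 = 8.84°C, giving 16.7°C.
Environment:
  From 900 m to 3000 m (environment): cools by 4.9 × 2.1 = 10.29°C, giving 19.21°C.
T_parcel − T_env = 16.7 − 19.21 = -2.51°C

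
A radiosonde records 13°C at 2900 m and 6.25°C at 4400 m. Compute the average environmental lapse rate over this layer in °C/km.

Γ = −ΔT/Δz = (13 − 6.25) / (4400 − 2900) m
  = 6.75°C / 1.5 km = 4.5°C/km

4.5°C/km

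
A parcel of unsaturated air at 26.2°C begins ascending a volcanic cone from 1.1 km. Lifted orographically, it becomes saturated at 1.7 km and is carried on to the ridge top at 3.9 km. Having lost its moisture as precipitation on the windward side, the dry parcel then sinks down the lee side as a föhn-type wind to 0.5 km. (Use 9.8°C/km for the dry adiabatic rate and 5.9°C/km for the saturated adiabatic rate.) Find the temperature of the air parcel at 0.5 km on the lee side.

40.66°C

From 1100 m to 1700 m (dry): cools by 9.8 × 0.6 = 5.88°C, giving 20.32°C.
From 1700 m to 3900 m (saturated): cools by 5.9 × 2.2 = 12.98°C, giving 7.34°C.
From 3900 m to 500 m (dry descent): warms by 9.8 × 3.4 = 33.32°C, giving 40.66°C.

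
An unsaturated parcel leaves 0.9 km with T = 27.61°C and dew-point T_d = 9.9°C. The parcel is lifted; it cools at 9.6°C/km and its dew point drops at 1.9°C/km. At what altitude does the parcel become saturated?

T and T_d converge at 9.6 − 1.9 = 7.7°C per km
Height above start = (27.61 − 9.9) / 7.7 = 2.3 km
LCL altitude = 900 m + 2300 m = 3200 m

3.2 km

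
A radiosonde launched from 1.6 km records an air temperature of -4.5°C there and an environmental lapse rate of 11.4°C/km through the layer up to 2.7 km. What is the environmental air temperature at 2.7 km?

-17.04°C

Environmental to 2700 m: -11.4 × 1.1 km = -12.54°C, so T = -17.04°C.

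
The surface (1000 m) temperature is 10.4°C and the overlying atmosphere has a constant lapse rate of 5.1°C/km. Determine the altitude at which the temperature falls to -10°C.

Height above start = (10.4 − (-10)) / 5.1 = 4 km
Altitude = 1000 m + 4000 m = 5000 m

5000 m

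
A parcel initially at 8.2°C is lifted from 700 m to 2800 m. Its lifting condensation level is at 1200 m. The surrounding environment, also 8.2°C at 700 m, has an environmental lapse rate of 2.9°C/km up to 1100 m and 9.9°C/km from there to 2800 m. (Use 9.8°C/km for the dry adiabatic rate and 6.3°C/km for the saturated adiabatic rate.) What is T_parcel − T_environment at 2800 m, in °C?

+3.01°C (parcel warmer than environment)

Parcel:
  700–1200 m, dry: Δz = 0.5 km ⇒ ΔT = -4.9°C; T = 3.3°C
  1200–2800 m, saturated: Δz = 1.6 km ⇒ ΔT = -10.08°C; T = -6.78°C
Environment:
  700–1100 m, environment, lower layer: Δz = 0.4 km ⇒ ΔT = -1.16°C; T = 7.04°C
  1100–2800 m, environment, upper layer: Δz = 1.7 km ⇒ ΔT = -16.83°C; T = -9.79°C
T_parcel − T_env = -6.78 − (-9.79) = +3.01°C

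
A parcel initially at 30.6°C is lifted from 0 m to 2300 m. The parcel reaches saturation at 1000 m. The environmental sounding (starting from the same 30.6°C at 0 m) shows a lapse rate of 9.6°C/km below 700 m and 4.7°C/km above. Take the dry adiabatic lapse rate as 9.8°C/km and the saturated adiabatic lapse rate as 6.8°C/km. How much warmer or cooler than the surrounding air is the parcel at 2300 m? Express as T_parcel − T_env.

Parcel:
  0–1000 m, dry: Δz = 1 km ⇒ ΔT = -9.8°C; T = 20.8°C
  1000–2300 m, saturated: Δz = 1.3 km ⇒ ΔT = -8.84°C; T = 11.96°C
Environment:
  0–700 m, environment, lower layer: Δz = 0.7 km ⇒ ΔT = -6.72°C; T = 23.88°C
  700–2300 m, environment, upper layer: Δz = 1.6 km ⇒ ΔT = -7.52°C; T = 16.36°C
T_parcel − T_env = 11.96 − 16.36 = -4.4°C

-4.4°C (parcel cooler than environment)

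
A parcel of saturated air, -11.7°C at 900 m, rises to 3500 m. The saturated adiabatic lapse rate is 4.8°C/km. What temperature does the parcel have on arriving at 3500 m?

900 → 3500 m (saturated adiabatic, 4.8°C/km): ΔT = -4.8 × 2.6 = -12.48°C → T = -24.18°C

-24.18°C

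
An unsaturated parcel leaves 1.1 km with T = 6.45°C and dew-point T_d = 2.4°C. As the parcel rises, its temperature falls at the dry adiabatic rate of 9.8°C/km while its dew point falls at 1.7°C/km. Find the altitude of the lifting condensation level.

1.6 km

T and T_d converge at 9.8 − 1.7 = 8.1°C per km
Height above start = (6.45 − 2.4) / 8.1 = 0.5 km
LCL altitude = 1100 m + 500 m = 1600 m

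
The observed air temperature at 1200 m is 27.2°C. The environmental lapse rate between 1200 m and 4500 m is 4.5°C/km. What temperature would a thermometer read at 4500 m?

12.35°C

1200 → 4500 m (environmental, 4.5°C/km): ΔT = -4.5 × 3.3 = -14.85°C → T = 12.35°C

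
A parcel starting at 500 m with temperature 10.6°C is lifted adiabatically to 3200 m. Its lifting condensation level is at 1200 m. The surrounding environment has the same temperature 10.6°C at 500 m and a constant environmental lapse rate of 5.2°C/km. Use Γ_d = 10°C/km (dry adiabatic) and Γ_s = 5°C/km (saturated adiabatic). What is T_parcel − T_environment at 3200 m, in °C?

-2.96°C (parcel cooler than environment)

Parcel:
  From 500 m to 1200 m (dry): cools by 10 × 0.7 = 7°C, giving 3.6°C.
  From 1200 m to 3200 m (saturated): cools by 5 × 2 = 10°C, giving -6.4°C.
Environment:
  From 500 m to 3200 m (environment): cools by 5.2 × 2.7 = 14.04°C, giving -3.44°C.
T_parcel − T_env = -6.4 − (-3.44) = -2.96°C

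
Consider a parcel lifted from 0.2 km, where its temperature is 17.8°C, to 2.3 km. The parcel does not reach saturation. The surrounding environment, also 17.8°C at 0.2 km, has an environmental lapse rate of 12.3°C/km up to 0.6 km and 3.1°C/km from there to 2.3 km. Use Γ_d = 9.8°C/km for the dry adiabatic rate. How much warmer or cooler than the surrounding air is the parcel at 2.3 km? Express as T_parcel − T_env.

-10.39°C (parcel cooler than environment)

Parcel:
  From 200 m to 2300 m (dry): cools by 9.8 × 2.1 = 20.58°C, giving -2.78°C.
Environment:
  From 200 m to 600 m (environment, lower layer): cools by 12.3 × 0.4 = 4.92°C, giving 12.88°C.
  From 600 m to 2300 m (environment, upper layer): cools by 3.1 × 1.7 = 5.27°C, giving 7.61°C.
T_parcel − T_env = -2.78 − 7.61 = -10.39°C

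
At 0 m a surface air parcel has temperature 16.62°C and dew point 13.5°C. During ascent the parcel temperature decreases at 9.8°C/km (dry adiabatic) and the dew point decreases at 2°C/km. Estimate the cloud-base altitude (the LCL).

T and T_d converge at 9.8 − 2 = 7.8°C per km
Height above start = (16.62 − 13.5) / 7.8 = 0.4 km
LCL altitude = 0 m + 400 m = 400 m

400 m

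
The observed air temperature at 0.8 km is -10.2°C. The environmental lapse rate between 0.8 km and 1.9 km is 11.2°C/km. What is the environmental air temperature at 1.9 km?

-22.52°C

Environmental to 1900 m: -11.2 × 1.1 km = -12.32°C, so T = -22.52°C.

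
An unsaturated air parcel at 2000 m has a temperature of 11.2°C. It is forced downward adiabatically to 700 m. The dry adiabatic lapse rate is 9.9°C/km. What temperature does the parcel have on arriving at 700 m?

2000–700 m, dry adiabatic: Δz = 1.3 km ⇒ ΔT = +12.87°C; T = 24.07°C

24.07°C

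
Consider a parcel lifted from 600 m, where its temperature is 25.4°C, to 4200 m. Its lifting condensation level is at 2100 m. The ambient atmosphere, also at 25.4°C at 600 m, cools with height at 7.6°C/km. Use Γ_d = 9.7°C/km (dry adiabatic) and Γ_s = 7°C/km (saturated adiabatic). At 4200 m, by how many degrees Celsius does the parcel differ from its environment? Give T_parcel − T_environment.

Parcel:
  600 → 2100 m (dry, 9.7°C/km): ΔT = -9.7 × 1.5 = -14.55°C → T = 10.85°C
  2100 → 4200 m (saturated, 7°C/km): ΔT = -7 × 2.1 = -14.7°C → T = -3.85°C
Environment:
  600 → 4200 m (environment, 7.6°C/km): ΔT = -7.6 × 3.6 = -27.36°C → T = -1.96°C
T_parcel − T_env = -3.85 − (-1.96) = -1.89°C

-1.89°C (parcel cooler than environment)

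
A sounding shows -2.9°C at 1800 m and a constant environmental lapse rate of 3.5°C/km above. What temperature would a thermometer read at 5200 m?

-14.8°C

1800 → 5200 m (environmental, 3.5°C/km): ΔT = -3.5 × 3.4 = -11.9°C → T = -14.8°C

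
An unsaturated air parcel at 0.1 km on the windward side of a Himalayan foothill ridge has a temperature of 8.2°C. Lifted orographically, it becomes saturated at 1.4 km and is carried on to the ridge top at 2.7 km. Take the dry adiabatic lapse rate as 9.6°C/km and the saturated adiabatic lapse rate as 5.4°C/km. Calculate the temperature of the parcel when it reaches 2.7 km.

100–1400 m, dry: Δz = 1.3 km ⇒ ΔT = -12.48°C; T = -4.28°C
1400–2700 m, saturated: Δz = 1.3 km ⇒ ΔT = -7.02°C; T = -11.3°C

-11.3°C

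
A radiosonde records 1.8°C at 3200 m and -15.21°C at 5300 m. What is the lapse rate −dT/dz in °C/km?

8.1°C/km

Γ = −ΔT/Δz = (1.8 − (-15.21)) / (5300 − 3200) m
  = 17.01°C / 2.1 km = 8.1°C/km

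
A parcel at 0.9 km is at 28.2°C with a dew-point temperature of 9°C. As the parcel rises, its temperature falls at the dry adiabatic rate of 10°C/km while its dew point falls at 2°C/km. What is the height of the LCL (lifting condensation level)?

3.3 km

T and T_d converge at 10 − 2 = 8°C per km
Height above start = (28.2 − 9) / 8 = 2.4 km
LCL altitude = 900 m + 2400 m = 3300 m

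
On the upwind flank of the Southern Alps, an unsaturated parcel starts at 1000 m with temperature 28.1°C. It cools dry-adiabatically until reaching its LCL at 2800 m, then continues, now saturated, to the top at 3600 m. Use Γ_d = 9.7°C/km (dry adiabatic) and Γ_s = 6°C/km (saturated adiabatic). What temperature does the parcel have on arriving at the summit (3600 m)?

Dry to 2800 m: -9.7 × 1.8 km = -17.46°C, so T = 10.64°C.
Saturated to 3600 m: -6 × 0.8 km = -4.8°C, so T = 5.84°C.

5.84°C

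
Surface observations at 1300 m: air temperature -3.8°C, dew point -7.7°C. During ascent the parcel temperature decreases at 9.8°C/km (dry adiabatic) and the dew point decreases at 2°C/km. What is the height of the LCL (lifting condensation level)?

1800 m

T and T_d converge at 9.8 − 2 = 7.8°C per km
Height above start = (-3.8 − (-7.7)) / 7.8 = 0.5 km
LCL altitude = 1300 m + 500 m = 1800 m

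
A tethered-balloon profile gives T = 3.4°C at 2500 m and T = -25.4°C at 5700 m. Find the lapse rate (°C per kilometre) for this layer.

Γ = −ΔT/Δz = (3.4 − (-25.4)) / (5700 − 2500) m
  = 28.8°C / 3.2 km = 9°C/km

9°C/km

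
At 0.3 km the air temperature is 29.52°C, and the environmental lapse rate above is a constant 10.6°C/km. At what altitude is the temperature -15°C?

Height above start = (29.52 − (-15)) / 10.6 = 4.2 km
Altitude = 300 m + 4200 m = 4500 m

4.5 km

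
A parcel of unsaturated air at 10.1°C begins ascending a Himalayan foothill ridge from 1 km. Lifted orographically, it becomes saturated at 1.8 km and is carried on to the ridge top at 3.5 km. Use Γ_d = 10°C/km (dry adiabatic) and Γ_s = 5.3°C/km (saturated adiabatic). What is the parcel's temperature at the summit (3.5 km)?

From 1000 m to 1800 m (dry): cools by 10 × 0.8 = 8°C, giving 2.1°C.
From 1800 m to 3500 m (saturated): cools by 5.3 × 1.7 = 9.01°C, giving -6.91°C.

-6.91°C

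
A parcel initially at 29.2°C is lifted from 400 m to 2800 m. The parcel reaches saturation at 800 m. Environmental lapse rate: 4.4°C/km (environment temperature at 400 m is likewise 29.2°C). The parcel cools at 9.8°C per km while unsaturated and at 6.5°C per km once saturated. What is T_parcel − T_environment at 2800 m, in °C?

-6.36°C (parcel cooler than environment)

Parcel:
  Dry to 800 m: -9.8 × 0.4 km = -3.92°C, so T = 25.28°C.
  Saturated to 2800 m: -6.5 × 2 km = -13°C, so T = 12.28°C.
Environment:
  Environment to 2800 m: -4.4 × 2.4 km = -10.56°C, so T = 18.64°C.
T_parcel − T_env = 12.28 − 18.64 = -6.36°C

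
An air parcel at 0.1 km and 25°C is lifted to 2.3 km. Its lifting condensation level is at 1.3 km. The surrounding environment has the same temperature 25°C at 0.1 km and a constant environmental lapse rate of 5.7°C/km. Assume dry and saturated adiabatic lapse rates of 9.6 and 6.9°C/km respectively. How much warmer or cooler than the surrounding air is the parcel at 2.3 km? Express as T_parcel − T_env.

Parcel:
  100 → 1300 m (dry, 9.6°C/km): ΔT = -9.6 × 1.2 = -11.52°C → T = 13.48°C
  1300 → 2300 m (saturated, 6.9°C/km): ΔT = -6.9 × 1 = -6.9°C → T = 6.58°C
Environment:
  100 → 2300 m (environment, 5.7°C/km): ΔT = -5.7 × 2.2 = -12.54°C → T = 12.46°C
T_parcel − T_env = 6.58 − 12.46 = -5.88°C

-5.88°C (parcel cooler than environment)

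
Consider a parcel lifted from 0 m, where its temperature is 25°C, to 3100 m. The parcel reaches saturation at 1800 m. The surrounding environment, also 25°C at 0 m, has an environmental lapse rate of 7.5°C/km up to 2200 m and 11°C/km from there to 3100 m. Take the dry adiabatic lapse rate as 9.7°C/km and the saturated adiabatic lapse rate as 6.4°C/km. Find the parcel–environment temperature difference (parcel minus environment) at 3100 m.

+0.62°C (parcel warmer than environment)

Parcel:
  From 0 m to 1800 m (dry): cools by 9.7 × 1.8 = 17.46°C, giving 7.54°C.
  From 1800 m to 3100 m (saturated): cools by 6.4 × 1.3 = 8.32°C, giving -0.78°C.
Environment:
  From 0 m to 2200 m (environment, lower layer): cools by 7.5 × 2.2 = 16.5°C, giving 8.5°C.
  From 2200 m to 3100 m (environment, upper layer): cools by 11 × 0.9 = 9.9°C, giving -1.4°C.
T_parcel − T_env = -0.78 − (-1.4) = +0.62°C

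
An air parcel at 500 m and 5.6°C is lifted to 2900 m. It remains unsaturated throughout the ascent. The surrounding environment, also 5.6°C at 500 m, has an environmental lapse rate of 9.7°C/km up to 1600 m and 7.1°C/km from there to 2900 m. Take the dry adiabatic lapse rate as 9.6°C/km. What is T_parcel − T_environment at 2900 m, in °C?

-3.14°C (parcel cooler than environment)

Parcel:
  Dry to 2900 m: -9.6 × 2.4 km = -23.04°C, so T = -17.44°C.
Environment:
  Environment, lower layer to 1600 m: -9.7 × 1.1 km = -10.67°C, so T = -5.07°C.
  Environment, upper layer to 2900 m: -7.1 × 1.3 km = -9.23°C, so T = -14.3°C.
T_parcel − T_env = -17.44 − (-14.3) = -3.14°C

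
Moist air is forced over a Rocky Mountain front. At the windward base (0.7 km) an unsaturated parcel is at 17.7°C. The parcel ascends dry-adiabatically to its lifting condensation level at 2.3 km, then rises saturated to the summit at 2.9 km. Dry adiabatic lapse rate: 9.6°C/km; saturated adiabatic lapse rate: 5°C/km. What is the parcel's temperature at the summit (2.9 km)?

-0.66°C

Dry to 2300 m: -9.6 × 1.6 km = -15.36°C, so T = 2.34°C.
Saturated to 2900 m: -5 × 0.6 km = -3°C, so T = -0.66°C.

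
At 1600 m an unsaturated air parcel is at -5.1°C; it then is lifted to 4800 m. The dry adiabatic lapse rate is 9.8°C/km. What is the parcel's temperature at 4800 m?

-36.46°C

Dry adiabatic to 4800 m: -9.8 × 3.2 km = -31.36°C, so T = -36.46°C.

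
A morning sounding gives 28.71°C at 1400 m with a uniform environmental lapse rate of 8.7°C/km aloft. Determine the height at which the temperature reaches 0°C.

Height above start = (28.71 − 0) / 8.7 = 3.3 km
Altitude = 1400 m + 3300 m = 4700 m

4700 m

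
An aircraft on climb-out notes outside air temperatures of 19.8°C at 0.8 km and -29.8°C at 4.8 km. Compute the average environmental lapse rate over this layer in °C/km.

12.4°C/km

Γ = −ΔT/Δz = (19.8 − (-29.8)) / (4800 − 800) m
  = 49.6°C / 4 km = 12.4°C/km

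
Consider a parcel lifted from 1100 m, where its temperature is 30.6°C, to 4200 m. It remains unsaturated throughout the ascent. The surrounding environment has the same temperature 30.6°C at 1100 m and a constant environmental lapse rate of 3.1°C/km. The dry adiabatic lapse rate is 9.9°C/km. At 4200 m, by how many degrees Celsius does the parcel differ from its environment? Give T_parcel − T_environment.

Parcel:
  Dry to 4200 m: -9.9 × 3.1 km = -30.69°C, so T = -0.09°C.
Environment:
  Environment to 4200 m: -3.1 × 3.1 km = -9.61°C, so T = 20.99°C.
T_parcel − T_env = -0.09 − 20.99 = -21.08°C

-21.08°C (parcel cooler than environment)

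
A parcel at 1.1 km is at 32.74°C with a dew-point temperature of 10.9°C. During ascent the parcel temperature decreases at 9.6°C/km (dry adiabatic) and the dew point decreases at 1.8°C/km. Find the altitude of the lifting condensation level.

T and T_d converge at 9.6 − 1.8 = 7.8°C per km
Height above start = (32.74 − 10.9) / 7.8 = 2.8 km
LCL altitude = 1100 m + 2800 m = 3900 m

3.9 km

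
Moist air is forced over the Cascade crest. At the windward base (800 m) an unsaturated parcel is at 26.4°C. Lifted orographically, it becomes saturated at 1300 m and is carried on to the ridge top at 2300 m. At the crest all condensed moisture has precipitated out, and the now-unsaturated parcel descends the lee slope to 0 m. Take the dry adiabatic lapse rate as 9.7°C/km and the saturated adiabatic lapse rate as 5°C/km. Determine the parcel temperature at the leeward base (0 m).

800 → 1300 m (dry, 9.7°C/km): ΔT = -9.7 × 0.5 = -4.85°C → T = 21.55°C
1300 → 2300 m (saturated, 5°C/km): ΔT = -5 × 1 = -5°C → T = 16.55°C
2300 → 0 m (dry descent, 9.7°C/km): ΔT = +9.7 × 2.3 = +22.31°C → T = 38.86°C

38.86°C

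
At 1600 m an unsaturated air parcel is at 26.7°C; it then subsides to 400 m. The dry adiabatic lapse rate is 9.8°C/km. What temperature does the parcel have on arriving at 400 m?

38.46°C

From 1600 m to 400 m (dry adiabatic): warms by 9.8 × 1.2 = 11.76°C, giving 38.46°C.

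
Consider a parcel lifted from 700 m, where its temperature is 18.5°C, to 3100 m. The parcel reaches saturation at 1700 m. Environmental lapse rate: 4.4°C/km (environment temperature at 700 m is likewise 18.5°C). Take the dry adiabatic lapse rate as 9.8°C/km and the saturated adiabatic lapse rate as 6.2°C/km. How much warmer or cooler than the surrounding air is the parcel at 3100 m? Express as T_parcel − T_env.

-7.92°C (parcel cooler than environment)

Parcel:
  From 700 m to 1700 m (dry): cools by 9.8 × 1 = 9.8°C, giving 8.7°C.
  From 1700 m to 3100 m (saturated): cools by 6.2 × 1.4 = 8.68°C, giving 0.02°C.
Environment:
  From 700 m to 3100 m (environment): cools by 4.4 × 2.4 = 10.56°C, giving 7.94°C.
T_parcel − T_env = 0.02 − 7.94 = -7.92°C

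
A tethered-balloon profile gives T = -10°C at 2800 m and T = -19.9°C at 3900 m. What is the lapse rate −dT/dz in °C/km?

Γ = −ΔT/Δz = (-10 − (-19.9)) / (3900 − 2800) m
  = 9.9°C / 1.1 km = 9°C/km

9°C/km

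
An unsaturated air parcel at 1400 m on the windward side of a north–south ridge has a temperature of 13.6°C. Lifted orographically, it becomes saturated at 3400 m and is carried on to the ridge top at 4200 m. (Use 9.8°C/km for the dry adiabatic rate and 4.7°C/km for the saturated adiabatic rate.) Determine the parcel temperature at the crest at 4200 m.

1400 → 3400 m (dry, 9.8°C/km): ΔT = -9.8 × 2 = -19.6°C → T = -6°C
3400 → 4200 m (saturated, 4.7°C/km): ΔT = -4.7 × 0.8 = -3.76°C → T = -9.76°C

-9.76°C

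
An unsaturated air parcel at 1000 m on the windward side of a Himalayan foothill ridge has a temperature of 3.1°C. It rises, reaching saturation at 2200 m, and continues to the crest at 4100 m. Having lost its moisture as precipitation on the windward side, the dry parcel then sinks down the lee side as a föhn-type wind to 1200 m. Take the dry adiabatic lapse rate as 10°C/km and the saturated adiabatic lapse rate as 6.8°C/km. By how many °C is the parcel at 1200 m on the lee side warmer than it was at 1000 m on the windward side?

Dry to 2200 m: -10 × 1.2 km = -12°C, so T = -8.9°C.
Saturated to 4100 m: -6.8 × 1.9 km = -12.92°C, so T = -21.82°C.
Dry descent to 1200 m: +10 × 2.9 km = +29°C, so T = 7.18°C.
Net change vs windward start: 7.18 − 3.1 = +4.08°C

+4.08°C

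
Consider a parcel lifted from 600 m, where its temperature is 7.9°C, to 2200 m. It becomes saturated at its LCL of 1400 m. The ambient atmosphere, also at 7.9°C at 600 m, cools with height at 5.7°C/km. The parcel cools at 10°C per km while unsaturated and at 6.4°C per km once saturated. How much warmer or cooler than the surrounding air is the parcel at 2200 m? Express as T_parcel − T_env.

Parcel:
  Dry to 1400 m: -10 × 0.8 km = -8°C, so T = -0.1°C.
  Saturated to 2200 m: -6.4 × 0.8 km = -5.12°C, so T = -5.22°C.
Environment:
  Environment to 2200 m: -5.7 × 1.6 km = -9.12°C, so T = -1.22°C.
T_parcel − T_env = -5.22 − (-1.22) = -4°C

-4°C (parcel cooler than environment)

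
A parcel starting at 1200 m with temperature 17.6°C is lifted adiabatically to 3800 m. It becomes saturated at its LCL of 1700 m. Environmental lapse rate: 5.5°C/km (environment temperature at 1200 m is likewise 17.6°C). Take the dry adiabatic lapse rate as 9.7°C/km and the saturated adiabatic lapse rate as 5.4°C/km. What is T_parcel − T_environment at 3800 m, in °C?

-1.89°C (parcel cooler than environment)

Parcel:
  1200–1700 m, dry: Δz = 0.5 km ⇒ ΔT = -4.85°C; T = 12.75°C
  1700–3800 m, saturated: Δz = 2.1 km ⇒ ΔT = -11.34°C; T = 1.41°C
Environment:
  1200–3800 m, environment: Δz = 2.6 km ⇒ ΔT = -14.3°C; T = 3.3°C
T_parcel − T_env = 1.41 − 3.3 = -1.89°C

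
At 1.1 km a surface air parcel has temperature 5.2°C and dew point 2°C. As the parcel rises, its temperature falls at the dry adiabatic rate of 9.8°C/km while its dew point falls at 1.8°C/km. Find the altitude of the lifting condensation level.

T and T_d converge at 9.8 − 1.8 = 8°C per km
Height above start = (5.2 − 2) / 8 = 0.4 km
LCL altitude = 1100 m + 400 m = 1500 m

1.5 km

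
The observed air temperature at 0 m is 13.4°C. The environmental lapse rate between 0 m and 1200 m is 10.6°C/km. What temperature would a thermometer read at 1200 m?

0–1200 m, environmental: Δz = 1.2 km ⇒ ΔT = -12.72°C; T = 0.68°C

0.68°C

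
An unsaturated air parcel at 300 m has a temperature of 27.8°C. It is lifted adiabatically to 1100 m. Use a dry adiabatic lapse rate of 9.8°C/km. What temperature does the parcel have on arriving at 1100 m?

19.96°C

Dry adiabatic to 1100 m: -9.8 × 0.8 km = -7.84°C, so T = 19.96°C.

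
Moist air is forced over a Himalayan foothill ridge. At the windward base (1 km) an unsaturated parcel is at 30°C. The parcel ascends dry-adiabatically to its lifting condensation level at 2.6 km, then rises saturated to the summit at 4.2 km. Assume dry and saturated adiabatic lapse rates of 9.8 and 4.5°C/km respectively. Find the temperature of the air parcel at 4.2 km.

1000 → 2600 m (dry, 9.8°C/km): ΔT = -9.8 × 1.6 = -15.68°C → T = 14.32°C
2600 → 4200 m (saturated, 4.5°C/km): ΔT = -4.5 × 1.6 = -7.2°C → T = 7.12°C

7.12°C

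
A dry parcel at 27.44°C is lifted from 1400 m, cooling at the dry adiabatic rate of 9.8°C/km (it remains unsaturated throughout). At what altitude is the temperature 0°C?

4200 m

Height above start = (27.44 − 0) / 9.8 = 2.8 km
Altitude = 1400 m + 2800 m = 4200 m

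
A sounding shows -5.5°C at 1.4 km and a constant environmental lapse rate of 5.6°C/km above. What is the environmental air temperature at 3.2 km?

-15.58°C

1400 → 3200 m (environmental, 5.6°C/km): ΔT = -5.6 × 1.8 = -10.08°C → T = -15.58°C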